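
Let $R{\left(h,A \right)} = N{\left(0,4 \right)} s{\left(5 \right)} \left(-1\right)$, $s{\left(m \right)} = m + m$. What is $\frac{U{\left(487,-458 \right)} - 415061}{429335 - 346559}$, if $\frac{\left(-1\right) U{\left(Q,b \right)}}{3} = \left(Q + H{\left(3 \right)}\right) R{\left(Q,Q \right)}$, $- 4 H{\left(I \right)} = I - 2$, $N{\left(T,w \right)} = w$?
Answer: $- \frac{356651}{82776} \approx -4.3086$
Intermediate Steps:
$H{\left(I \right)} = \frac{1}{2} - \frac{I}{4}$ ($H{\left(I \right)} = - \frac{I - 2}{4} = - \frac{-2 + I}{4} = \frac{1}{2} - \frac{I}{4}$)
$s{\left(m \right)} = 2 m$
$R{\left(h,A \right)} = -40$ ($R{\left(h,A \right)} = 4 \cdot 2 \cdot 5 \left(-1\right) = 4 \cdot 10 \left(-1\right) = 40 \left(-1\right) = -40$)
$U{\left(Q,b \right)} = -30 + 120 Q$ ($U{\left(Q,b \right)} = - 3 \left(Q + \left(\frac{1}{2} - \frac{3}{4}\right)\right) \left(-40\right) = - 3 \left(Q - \frac{1}{4}\right) \left(-40\right) = - 3 \left(- \frac{1}{4} + Q\right) \left(-40\right) = - 3 \left(10 - 40 Q\right) = -30 + 120 Q$)
$\frac{U{\left(487,-458 \right)} - 415061}{429335 - 346559} = \frac{\left(-30 + 120 \cdot 487\right) - 415061}{429335 - 346559} = \frac{\left(-30 + 58440\right) - 415061}{82776} = \left(58410 - 415061\right) \frac{1}{82776} = \left(-356651\right) \frac{1}{82776} = - \frac{356651}{82776}$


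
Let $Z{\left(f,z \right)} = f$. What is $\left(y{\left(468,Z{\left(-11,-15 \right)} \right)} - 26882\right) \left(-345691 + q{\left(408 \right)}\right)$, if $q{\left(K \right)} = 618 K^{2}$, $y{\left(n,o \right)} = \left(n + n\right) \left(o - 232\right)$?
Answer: $-26076216084130$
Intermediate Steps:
$y{\left(n,o \right)} = 2 n \left(-232 + o\right)$
$\left(y{\left(468,Z{\left(-11,-15 \right)} \right)} - 26882\right) \left(-345691 + q{\left(408 \right)}\right) = \left(2 \cdot 468 \left(-232 - 11\right) - 26882\right) \left(-345691 + 618 \cdot 408^{2}\right) = \left(2 \cdot 468 \left(-243\right) - 26882\right) \left(-345691 + 618 \cdot 166464\right) = \left(-227448 - 26882\right) \left(-345691 + 102874752\right) = \left(-254330\right) 102529061 = -26076216084130$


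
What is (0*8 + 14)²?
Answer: 196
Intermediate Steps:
(0*8 + 14)² = (0 + 14)² = 14² = 196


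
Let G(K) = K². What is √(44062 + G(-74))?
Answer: √49538 ≈ 222.57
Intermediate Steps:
√(44062 + G(-74)) = √(44062 + (-74)²) = √(44062 + 5476) = √49538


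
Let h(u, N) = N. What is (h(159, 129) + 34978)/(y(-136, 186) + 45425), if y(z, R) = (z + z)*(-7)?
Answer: 35107/47329 ≈ 0.74177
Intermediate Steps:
y(z, R) = -14*z (y(z, R) = (2*z)*(-7) = -14*z)
(h(159, 129) + 34978)/(y(-136, 186) + 45425) = (129 + 34978)/(-14*(-136) + 45425) = 35107/(1904 + 45425) = 35107/47329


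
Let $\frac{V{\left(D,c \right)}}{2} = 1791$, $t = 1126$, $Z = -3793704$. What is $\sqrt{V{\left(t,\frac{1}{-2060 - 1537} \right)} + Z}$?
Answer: $i \sqrt{3790122} \approx 1946.8 i$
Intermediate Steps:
$V{\left(D,c \right)} = 3582$ ($V{\left(D,c \right)} = 2 \cdot 1791 = 3582$)
$\sqrt{V{\left(t,\frac{1}{-2060 - 1537} \right)} + Z} = \sqrt{3582 - 3793704} = \sqrt{-3790122} = i \sqrt{3790122}$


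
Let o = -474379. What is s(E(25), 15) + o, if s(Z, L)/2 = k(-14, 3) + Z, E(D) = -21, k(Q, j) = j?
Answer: -474415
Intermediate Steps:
s(Z, L) = 6 + 2*Z (s(Z, L) = 2*(3 + Z) = 6 + 2*Z)
s(E(25), 15) + o = (6 + 2*(-21)) - 474379 = (6 - 42) - 474379 = -36 - 474379 = -474415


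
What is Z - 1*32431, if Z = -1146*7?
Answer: -40453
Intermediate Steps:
Z = -8022
Z - 1*32431 = -8022 - 1*32431 = -8022 - 32431 = -40453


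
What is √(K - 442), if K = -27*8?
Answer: I*√658 ≈ 25.652*I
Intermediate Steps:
K = -216 (K = -3*72 = -216)
√(K - 442) = √(-216 - 442) = √(-658) = I*√658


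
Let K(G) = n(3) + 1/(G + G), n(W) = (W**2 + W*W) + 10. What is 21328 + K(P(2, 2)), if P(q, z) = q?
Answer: 85425/4 ≈ 21356.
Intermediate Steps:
n(W) = 10 + 2*W**2 (n(W) = (W**2 + W**2) + 10 = 2*W**2 + 10 = 10 + 2*W**2)
K(G) = 28 + 1/(2*G) (K(G) = (10 + 2*3**2) + 1/(G + G) = (10 + 2*9) + 1/(2*G) = (10 + 18) + 1/(2*G) = 28 + 1/(2*G))
21328 + K(P(2, 2)) = 21328 + (28 + (1/2)/2) = 21328 + (28 + (1/2)*(1/2)) = 21328 + (28 + 1/4) = 21328 + 113/4 = 85425/4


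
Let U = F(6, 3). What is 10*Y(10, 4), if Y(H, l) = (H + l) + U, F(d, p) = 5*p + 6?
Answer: 350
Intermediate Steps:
F(d, p) = 6 + 5*p
U = 21 (U = 6 + 5*3 = 6 + 15 = 21)
Y(H, l) = 21 + H + l (Y(H, l) = (H + l) + 21 = 21 + H + l)
10*Y(10, 4) = 10*(21 + 10 + 4) = 10*35 = 350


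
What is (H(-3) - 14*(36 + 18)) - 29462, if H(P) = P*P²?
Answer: -30245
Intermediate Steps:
H(P) = P³
(H(-3) - 14*(36 + 18)) - 29462 = ((-3)³ - 14*(36 + 18)) - 29462 = (-27 - 14*54) - 29462 = (-27 - 756) - 29462 = -783 - 29462 = -30245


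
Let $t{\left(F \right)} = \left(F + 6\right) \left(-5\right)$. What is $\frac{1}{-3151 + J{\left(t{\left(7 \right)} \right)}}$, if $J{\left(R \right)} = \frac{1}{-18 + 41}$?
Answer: $- \frac{23}{72472} \approx -0.00031736$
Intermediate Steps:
$t{\left(F \right)} = -30 - 5 F$ ($t{\left(F \right)} = \left(6 + F\right) \left(-5\right) = -30 - 5 F$)
$J{\left(R \right)} = \frac{1}{23}$
$\frac{1}{-3151 + J{\left(t{\left(7 \right)} \right)}} = \frac{1}{-3151 + \frac{1}{23}} = \frac{1}{- \frac{72472}{23}} = - \frac{23}{72472}$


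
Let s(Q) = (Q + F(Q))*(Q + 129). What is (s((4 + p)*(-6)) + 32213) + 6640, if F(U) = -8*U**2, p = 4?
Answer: -1458027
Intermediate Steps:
F(U) = -8*U**2
s(Q) = (129 + Q)*(Q - 8*Q**2) (s(Q) = (Q - 8*Q**2)*(Q + 129) = (Q - 8*Q**2)*(129 + Q) = (129 + Q)*(Q - 8*Q**2))
(s((4 + p)*(-6)) + 32213) + 6640 = (((4 + 4)*(-6))*(129 - 1031*(4 + 4)*(-6) - 8*36*(4 + 4)**2) + 32213) + 6640 = ((8*(-6))*(129 - 8248*(-6) - 8*(8*(-6))**2) + 32213) + 6640 = (-48*(129 - 1031*(-48) - 8*(-48)**2) + 32213) + 6640 = (-48*(129 + 49488 - 8*2304) + 32213) + 6640 = (-48*(129 + 49488 - 18432) + 32213) + 6640 = (-48*31185 + 32213) + 6640 = (-1496880 + 32213) + 6640 = -1464667 + 6640 = -1458027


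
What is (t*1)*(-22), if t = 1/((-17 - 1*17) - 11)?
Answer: 22/45 ≈ 0.48889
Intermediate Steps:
t = -1/45 (t = 1/((-17 - 17) - 11) = 1/(-34 - 11) = 1/(-45) = -1/45 ≈ -0.022222)
(t*1)*(-22) = -1/45*1*(-22) = -1/45*(-22) = 22/45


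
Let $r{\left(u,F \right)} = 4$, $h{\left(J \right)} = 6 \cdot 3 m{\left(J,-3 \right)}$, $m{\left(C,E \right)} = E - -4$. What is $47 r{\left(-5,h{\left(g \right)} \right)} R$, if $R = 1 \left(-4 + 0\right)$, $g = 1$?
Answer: $-752$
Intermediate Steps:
$m{\left(C,E \right)} = 4 + E$ ($m{\left(C,E \right)} = E + 4 = 4 + E$)
$h{\left(J \right)} = 18$ ($h{\left(J \right)} = 6 \cdot 3 \left(4 - 3\right) = 18 \cdot 1 = 18$)
$R = -4$ ($R = 1 \left(-4\right) = -4$)
$47 r{\left(-5,h{\left(g \right)} \right)} R = 47 \cdot 4 \left(-4\right) = 188 \left(-4\right) = -752$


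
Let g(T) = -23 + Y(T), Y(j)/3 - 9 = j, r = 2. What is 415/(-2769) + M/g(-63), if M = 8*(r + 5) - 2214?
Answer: 5898727/512265 ≈ 11.515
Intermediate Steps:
Y(j) = 27 + 3*j
g(T) = 4 + 3*T (g(T) = -23 + (27 + 3*T) = 4 + 3*T)
M = -2158 (M = 8*(2 + 5) - 2214 = 8*7 - 2214 = 56 - 2214 = -2158)
415/(-2769) + M/g(-63) = 415/(-2769) - 2158/(4 + 3*(-63)) = 415*(-1/2769) - 2158/(4 - 189) = -415/2769 - 2158/(-185) = -415/2769 - 2158*(-1/185) = -415/2769 + 2158/185 = 5898727/512265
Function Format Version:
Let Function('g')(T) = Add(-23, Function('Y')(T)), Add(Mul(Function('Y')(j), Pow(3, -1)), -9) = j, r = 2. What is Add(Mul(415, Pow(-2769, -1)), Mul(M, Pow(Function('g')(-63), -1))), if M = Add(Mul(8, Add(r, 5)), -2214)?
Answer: Rational(5898727, 512265) ≈ 11.515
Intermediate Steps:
Function('Y')(j) = Add(27, Mul(3, j))
Function('g')(T) = Add(4, Mul(3, T)) (Function('g')(T) = Add(-23, Add(27, Mul(3, T))) = Add(4, Mul(3, T)))
M = -2158 (M = Add(Mul(8, Add(2, 5)), -2214) = Add(Mul(8, 7), -2214) = Add(56, -2214) = -2158)
Add(Mul(415, Pow(-2769, -1)), Mul(M, Pow(Function('g')(-63), -1))) = Add(Mul(415, Pow(-2769, -1)), Mul(-2158, Pow(Add(4, Mul(3, -63)), -1))) = Add(Mul(415, Rational(-1, 2769)), Mul(-2158, Pow(Add(4, -189), -1))) = Add(Rational(-415, 2769), Mul(-2158, Pow(-185, -1))) = Add(Rational(-415, 2769), Mul(-2158, Rational(-1, 185))) = Add(Rational(-415, 2769), Rational(2158, 185)) = Rational(5898727, 512265)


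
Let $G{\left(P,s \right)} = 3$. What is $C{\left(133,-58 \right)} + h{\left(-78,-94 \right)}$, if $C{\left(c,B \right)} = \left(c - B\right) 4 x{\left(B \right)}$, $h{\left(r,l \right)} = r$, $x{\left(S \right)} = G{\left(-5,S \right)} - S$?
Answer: $46526$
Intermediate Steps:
$x{\left(S \right)} = 3 - S$
$C{\left(c,B \right)} = \left(3 - B\right) \left(- 4 B + 4 c\right)$ ($C{\left(c,B \right)} = \left(c - B\right) 4 \left(3 - B\right) = \left(- 4 B + 4 c\right) \left(3 - B\right) = \left(3 - B\right) \left(- 4 B + 4 c\right)$)
$C{\left(133,-58 \right)} + h{\left(-78,-94 \right)} = 4 \left(-3 - 58\right) \left(-58 - 133\right) - 78 = 4 \left(-61\right) \left(-58 - 133\right) - 78 = 4 \left(-61\right) \left(-191\right) - 78 = 46604 - 78 = 46526$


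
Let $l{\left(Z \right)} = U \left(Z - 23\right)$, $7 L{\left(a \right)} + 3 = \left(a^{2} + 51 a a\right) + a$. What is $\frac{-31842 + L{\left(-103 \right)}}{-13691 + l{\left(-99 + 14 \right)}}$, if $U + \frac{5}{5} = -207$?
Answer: $\frac{328668}{61411} \approx 5.3519$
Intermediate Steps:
$U = -208$ ($U = -1 - 207 = -208$)
$L{\left(a \right)} = - \frac{3}{7} + \frac{a}{7} + \frac{52 a^{2}}{7}$ ($L{\left(a \right)} = - \frac{3}{7} + \frac{\left(a^{2} + 51 a a\right) + a}{7} = - \frac{3}{7} + \frac{\left(a^{2} + 51 a^{2}\right) + a}{7} = - \frac{3}{7} + \frac{52 a^{2} + a}{7} = - \frac{3}{7} + \frac{a + 52 a^{2}}{7} = - \frac{3}{7} + \left(\frac{a}{7} + \frac{52 a^{2}}{7}\right) = - \frac{3}{7} + \frac{a}{7} + \frac{52 a^{2}}{7}$)
$l{\left(Z \right)} = 4784 - 208 Z$ ($l{\left(Z \right)} = - 208 \left(Z - 23\right) = - 208 \left(-23 + Z\right) = 4784 - 208 Z$)
$\frac{-31842 + L{\left(-103 \right)}}{-13691 + l{\left(-99 + 14 \right)}} = \frac{-31842 + \left(- \frac{3}{7} + \frac{1}{7} \left(-103\right) + \frac{52 \left(-103\right)^{2}}{7}\right)}{-13691 - \left(-4784 + 208 \left(-99 + 14\right)\right)} = \frac{-31842 - - \frac{551562}{7}}{-13691 + \left(4784 - -17680\right)} = \frac{-31842 - - \frac{551562}{7}}{-13691 + \left(4784 + 17680\right)} = \frac{-31842 + \frac{551562}{7}}{-13691 + 22464} = \frac{328668}{7 \cdot 8773} = \frac{328668}{7} \cdot \frac{1}{8773} = \frac{328668}{61411}$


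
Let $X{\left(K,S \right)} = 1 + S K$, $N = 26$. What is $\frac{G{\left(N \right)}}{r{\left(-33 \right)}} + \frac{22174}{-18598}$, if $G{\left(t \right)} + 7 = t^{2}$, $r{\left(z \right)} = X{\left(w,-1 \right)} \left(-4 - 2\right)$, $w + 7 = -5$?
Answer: $- \frac{2361939}{241774} \approx -9.7692$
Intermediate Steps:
$w = -12$ ($w = -7 - 5 = -12$)
$X{\left(K,S \right)} = 1 + K S$
$r{\left(z \right)} = -78$ ($r{\left(z \right)} = \left(1 - -12\right) \left(-4 - 2\right) = \left(1 + 12\right) \left(-6\right) = 13 \left(-6\right) = -78$)
$G{\left(t \right)} = -7 + t^{2}$
$\frac{G{\left(N \right)}}{r{\left(-33 \right)}} + \frac{22174}{-18598} = \frac{-7 + 26^{2}}{-78} + \frac{22174}{-18598} = \left(-7 + 676\right) \left(- \frac{1}{78}\right) + 22174 \left(- \frac{1}{18598}\right) = 669 \left(- \frac{1}{78}\right) - \frac{11087}{9299} = - \frac{223}{26} - \frac{11087}{9299} = - \frac{2361939}{241774}$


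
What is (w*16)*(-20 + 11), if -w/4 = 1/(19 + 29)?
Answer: 12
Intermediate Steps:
w = -1/12 (w = -4/(19 + 29) = -4/48 = -4*1/48 = -1/12 ≈ -0.083333)
(w*16)*(-20 + 11) = (-1/12*16)*(-20 + 11) = -4/3*(-9) = 12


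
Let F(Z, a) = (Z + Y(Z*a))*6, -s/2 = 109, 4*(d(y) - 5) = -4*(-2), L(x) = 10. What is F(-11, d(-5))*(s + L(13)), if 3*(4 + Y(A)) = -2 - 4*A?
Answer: -108576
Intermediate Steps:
d(y) = 7 (d(y) = 5 + (-4*(-2))/4 = 5 + (¼)*8 = 5 + 2 = 7)
s = -218 (s = -2*109 = -218)
Y(A) = -14/3 - 4*A/3 (Y(A) = -4 + (-2 - 4*A)/3 = -4 + (-⅔ - 4*A/3) = -14/3 - 4*A/3)
F(Z, a) = -28 + 6*Z - 8*Z*a (F(Z, a) = (Z + (-14/3 - 4*Z*a/3))*6 = (-14/3 + Z - 4*Z*a/3)*6 = -28 + 6*Z - 8*Z*a)
F(-11, d(-5))*(s + L(13)) = (-28 + 6*(-11) - 8*(-11)*7)*(-218 + 10) = (-28 - 66 + 616)*(-208) = 522*(-208) = -108576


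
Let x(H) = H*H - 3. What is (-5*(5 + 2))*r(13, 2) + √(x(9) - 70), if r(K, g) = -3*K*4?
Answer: 5460 + 2*√2 ≈ 5462.8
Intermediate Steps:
x(H) = -3 + H² (x(H) = H² - 3 = -3 + H²)
r(K, g) = -12*K
(-5*(5 + 2))*r(13, 2) + √(x(9) - 70) = (-5*(5 + 2))*(-12*13) + √((-3 + 9²) - 70) = -5*7*(-156) + √((-3 + 81) - 70) = -35*(-156) + √(78 - 70) = 5460 + √8 = 5460 + 2*√2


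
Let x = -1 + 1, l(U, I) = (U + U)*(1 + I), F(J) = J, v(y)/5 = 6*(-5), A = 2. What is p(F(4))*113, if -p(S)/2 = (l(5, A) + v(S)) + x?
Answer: 27120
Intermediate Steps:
v(y) = -150 (v(y) = 5*(6*(-5)) = 5*(-30) = -150)
l(U, I) = 2*U*(1 + I) (l(U, I) = (2*U)*(1 + I) = 2*U*(1 + I))
x = 0
p(S) = 240 (p(S) = -2*((2*5*(1 + 2) - 150) + 0) = -2*((2*5*3 - 150) + 0) = -2*((30 - 150) + 0) = -2*(-120 + 0) = -2*(-120) = 240)
p(F(4))*113 = 240*113 = 27120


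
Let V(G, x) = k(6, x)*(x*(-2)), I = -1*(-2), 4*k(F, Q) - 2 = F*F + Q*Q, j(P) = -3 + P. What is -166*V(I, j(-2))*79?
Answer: -2065455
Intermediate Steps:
k(F, Q) = 1/2 + F**2/4 + Q**2/4 (k(F, Q) = 1/2 + (F*F + Q*Q)/4 = 1/2 + (F**2 + Q**2)/4 = 1/2 + (F**2/4 + Q**2/4) = 1/2 + F**2/4 + Q**2/4)
I = 2
V(G, x) = -2*x*(19/2 + x**2/4) (V(G, x) = (1/2 + (1/4)*6**2 + x**2/4)*(x*(-2)) = (1/2 + (1/4)*36 + x**2/4)*(-2*x) = (1/2 + 9 + x**2/4)*(-2*x) = (19/2 + x**2/4)*(-2*x) = -2*x*(19/2 + x**2/4))
-166*V(I, j(-2))*79 = -(-83)*(-3 - 2)*(38 + (-3 - 2)**2)*79 = -(-83)*(-5)*(38 + (-5)**2)*79 = -(-83)*(-5)*(38 + 25)*79 = -(-83)*(-5)*63*79 = -166*315/2*79 = -26145*79 = -2065455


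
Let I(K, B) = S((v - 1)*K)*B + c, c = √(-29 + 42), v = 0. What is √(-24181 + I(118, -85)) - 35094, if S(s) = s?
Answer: -35094 + I*√(14151 - √13) ≈ -35094.0 + 118.94*I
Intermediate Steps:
c = √13 ≈ 3.6056
I(K, B) = √13 - B*K (I(K, B) = ((0 - 1)*K)*B + √13 = (-K)*B + √13 = -B*K + √13 = √13 - B*K)
√(-24181 + I(118, -85)) - 35094 = √(-24181 + (√13 - 1*(-85)*118)) - 35094 = √(-24181 + (√13 + 10030)) - 35094 = √(-24181 + (10030 + √13)) - 35094 = √(-14151 + √13) - 35094 = -35094 + √(-14151 + √13)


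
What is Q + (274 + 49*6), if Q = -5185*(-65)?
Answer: 337593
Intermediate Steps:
Q = 337025
Q + (274 + 49*6) = 337025 + (274 + 49*6) = 337025 + (274 + 294) = 337025 + 568 = 337593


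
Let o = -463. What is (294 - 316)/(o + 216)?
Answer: 22/247 ≈ 0.089069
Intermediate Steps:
(294 - 316)/(o + 216) = (294 - 316)/(-463 + 216) = -22/(-247) = -22*(-1/247) = 22/247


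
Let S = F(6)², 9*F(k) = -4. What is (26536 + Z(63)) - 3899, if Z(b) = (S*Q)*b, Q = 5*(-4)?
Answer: 201493/9 ≈ 22388.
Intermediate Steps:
F(k) = -4/9 (F(k) = (⅑)*(-4) = -4/9)
Q = -20
S = 16/81 (S = (-4/9)² = 16/81 ≈ 0.19753)
Z(b) = -320*b/81 (Z(b) = ((16/81)*(-20))*b = -320*b/81)
(26536 + Z(63)) - 3899 = (26536 - 320/81*63) - 3899 = (26536 - 2240/9) - 3899 = 236584/9 - 3899 = 201493/9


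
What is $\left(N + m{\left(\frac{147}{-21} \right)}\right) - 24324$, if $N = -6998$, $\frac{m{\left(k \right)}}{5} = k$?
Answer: $-31357$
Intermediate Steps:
$m{\left(k \right)} = 5 k$
$\left(N + m{\left(\frac{147}{-21} \right)}\right) - 24324 = \left(-6998 + 5 \frac{147}{-21}\right) - 24324 = \left(-6998 + 5 \cdot 147 \left(- \frac{1}{21}\right)\right) - 24324 = \left(-6998 + 5 \left(-7\right)\right) - 24324 = \left(-6998 - 35\right) - 24324 = -7033 - 24324 = -31357$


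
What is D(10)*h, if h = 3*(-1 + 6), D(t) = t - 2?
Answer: 120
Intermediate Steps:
D(t) = -2 + t
h = 15 (h = 3*5 = 15)
D(10)*h = (-2 + 10)*15 = 8*15 = 120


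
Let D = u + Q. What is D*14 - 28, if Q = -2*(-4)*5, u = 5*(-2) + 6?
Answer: 476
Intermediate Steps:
u = -4 (u = -10 + 6 = -4)
Q = 40 (Q = 8*5 = 40)
D = 36 (D = -4 + 40 = 36)
D*14 - 28 = 36*14 - 28 = 504 - 28 = 476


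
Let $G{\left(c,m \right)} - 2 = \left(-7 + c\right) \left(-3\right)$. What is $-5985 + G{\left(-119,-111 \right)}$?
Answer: $-5605$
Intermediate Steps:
$G{\left(c,m \right)} = 23 - 3 c$ ($G{\left(c,m \right)} = 2 + \left(-7 + c\right) \left(-3\right) = 2 - \left(-21 + 3 c\right) = 23 - 3 c$)
$-5985 + G{\left(-119,-111 \right)} = -5985 + \left(23 - -357\right) = -5985 + \left(23 + 357\right) = -5985 + 380 = -5605$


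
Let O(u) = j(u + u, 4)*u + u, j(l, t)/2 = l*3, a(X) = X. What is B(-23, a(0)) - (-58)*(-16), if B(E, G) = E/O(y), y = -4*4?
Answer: -2835991/3056 ≈ -928.01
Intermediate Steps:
j(l, t) = 6*l (j(l, t) = 2*(l*3) = 2*(3*l) = 6*l)
y = -16
O(u) = u + 12*u² (O(u) = (6*(u + u))*u + u = (6*(2*u))*u + u = (12*u)*u + u = 12*u² + u = u + 12*u²)
B(E, G) = E/3056 (B(E, G) = E/((-16*(1 + 12*(-16)))) = E/((-16*(1 - 192))) = E/((-16*(-191))) = E/3056)
B(-23, a(0)) - (-58)*(-16) = (1/3056)*(-23) - (-58)*(-16) = -23/3056 - 1*928 = -23/3056 - 928 = -2835991/3056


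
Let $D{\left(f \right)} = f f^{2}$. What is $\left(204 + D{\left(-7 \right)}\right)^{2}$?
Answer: $19321$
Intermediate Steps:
$D{\left(f \right)} = f^{3}$
$\left(204 + D{\left(-7 \right)}\right)^{2} = \left(204 + \left(-7\right)^{3}\right)^{2} = \left(204 - 343\right)^{2} = \left(-139\right)^{2} = 19321$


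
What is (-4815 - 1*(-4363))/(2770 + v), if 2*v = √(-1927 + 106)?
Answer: -5008160/30693421 + 904*I*√1821/30693421 ≈ -0.16317 + 0.0012568*I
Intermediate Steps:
v = I*√1821/2 (v = √(-1927 + 106)/2 = √(-1821)/2 = (I*√1821)/2 = I*√1821/2 ≈ 21.337*I)
(-4815 - 1*(-4363))/(2770 + v) = (-4815 - 1*(-4363))/(2770 + I*√1821/2) = (-4815 + 4363)/(2770 + I*√1821/2) = -452/(2770 + I*√1821/2)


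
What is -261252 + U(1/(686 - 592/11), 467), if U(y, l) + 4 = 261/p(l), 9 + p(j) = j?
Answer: -119654987/458 ≈ -2.6126e+5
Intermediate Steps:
p(j) = -9 + j
U(y, l) = -4 + 261/(-9 + l)
-261252 + U(1/(686 - 592/11), 467) = -261252 + (297 - 4*467)/(-9 + 467) = -261252 + (297 - 1868)/458 = -261252 + (1/458)*(-1571) = -261252 - 1571/458 = -119654987/458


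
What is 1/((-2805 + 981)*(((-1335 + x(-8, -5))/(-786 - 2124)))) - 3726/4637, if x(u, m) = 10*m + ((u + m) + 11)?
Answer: -1573309393/1955181776 ≈ -0.80469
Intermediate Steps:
x(u, m) = 11 + u + 11*m (x(u, m) = 10*m + ((m + u) + 11) = 10*m + (11 + m + u) = 11 + u + 11*m)
1/((-2805 + 981)*(((-1335 + x(-8, -5))/(-786 - 2124)))) - 3726/4637 = 1/((-2805 + 981)*(((-1335 + (11 - 8 + 11*(-5)))/(-786 - 2124)))) - 3726/4637 = 1/((-1824)*(((-1335 + (11 - 8 - 55))/(-2910)))) - 3726*1/4637 = -(-2910/(-1335 - 52))/1824 - 3726/4637 = -1/(1824*((-1387*(-1/2910)))) - 3726/4637 = -1/(1824*1387/2910) - 3726/4637 = -1/1824*2910/1387 - 3726/4637 = -485/421648 - 3726/4637 = -1573309393/1955181776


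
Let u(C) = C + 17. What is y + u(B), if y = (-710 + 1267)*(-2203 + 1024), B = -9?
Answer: -656695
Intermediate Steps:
y = -656703 (y = 557*(-1179) = -656703)
u(C) = 17 + C
y + u(B) = -656703 + (17 - 9) = -656703 + 8 = -656695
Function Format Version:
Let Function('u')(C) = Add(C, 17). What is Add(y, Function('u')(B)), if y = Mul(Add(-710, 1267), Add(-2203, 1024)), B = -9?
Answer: -656695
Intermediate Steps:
y = -656703 (y = Mul(557, -1179) = -656703)
Function('u')(C) = Add(17, C)
Add(y, Function('u')(B)) = Add(-656703, Add(17, -9)) = Add(-656703, 8) = -656695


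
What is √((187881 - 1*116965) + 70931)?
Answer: √141847 ≈ 376.63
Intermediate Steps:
√((187881 - 1*116965) + 70931) = √((187881 - 116965) + 70931) = √(70916 + 70931) = √141847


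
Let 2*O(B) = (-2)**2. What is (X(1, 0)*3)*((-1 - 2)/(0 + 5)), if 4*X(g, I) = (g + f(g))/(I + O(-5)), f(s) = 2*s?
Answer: -27/40 ≈ -0.67500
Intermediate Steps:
O(B) = 2 (O(B) = (1/2)*(-2)**2 = (1/2)*4 = 2)
X(g, I) = 3*g/(4*(2 + I)) (X(g, I) = ((g + 2*g)/(I + 2))/4 = ((3*g)/(2 + I))/4 = (3*g/(2 + I))/4 = 3*g/(4*(2 + I)))
(X(1, 0)*3)*((-1 - 2)/(0 + 5)) = (((3/4)*1/(2 + 0))*3)*((-1 - 2)/(0 + 5)) = (((3/4)*1/2)*3)*(-3/5) = (((3/4)*1*(1/2))*3)*(-3*1/5) = ((3/8)*3)*(-3/5) = (9/8)*(-3/5) = -27/40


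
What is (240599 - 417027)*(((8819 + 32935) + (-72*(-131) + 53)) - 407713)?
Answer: 62891994872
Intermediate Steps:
(240599 - 417027)*(((8819 + 32935) + (-72*(-131) + 53)) - 407713) = -176428*((41754 + (9432 + 53)) - 407713) = -176428*((41754 + 9485) - 407713) = -176428*(51239 - 407713) = -176428*(-356474) = 62891994872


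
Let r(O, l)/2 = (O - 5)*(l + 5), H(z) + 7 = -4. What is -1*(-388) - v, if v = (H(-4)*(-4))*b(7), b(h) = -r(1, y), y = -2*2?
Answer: 36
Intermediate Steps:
y = -4
H(z) = -11 (H(z) = -7 - 4 = -11)
r(O, l) = 2*(-5 + O)*(5 + l) (r(O, l) = 2*((O - 5)*(l + 5)) = 2*((-5 + O)*(5 + l)) = 2*(-5 + O)*(5 + l))
b(h) = 8 (b(h) = -(-50 - 10*(-4) + 10*1 + 2*1*(-4)) = -(-50 + 40 + 10 - 8) = -1*(-8) = 8)
v = 352 (v = -11*(-4)*8 = 44*8 = 352)
-1*(-388) - v = -1*(-388) - 1*352 = 388 - 352 = 36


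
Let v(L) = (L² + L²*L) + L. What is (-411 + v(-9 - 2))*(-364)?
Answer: 594048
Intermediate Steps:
v(L) = L + L² + L³ (v(L) = (L² + L³) + L = L + L² + L³)
(-411 + v(-9 - 2))*(-364) = (-411 + (-9 - 2)*(1 + (-9 - 2) + (-9 - 2)²))*(-364) = (-411 - 11*(1 - 11 + (-11)²))*(-364) = (-411 - 11*(1 - 11 + 121))*(-364) = (-411 - 11*111)*(-364) = (-411 - 1221)*(-364) = -1632*(-364) = 594048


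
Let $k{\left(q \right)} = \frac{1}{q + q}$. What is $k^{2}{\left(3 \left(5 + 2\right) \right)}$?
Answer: $\frac{1}{1764} \approx 0.00056689$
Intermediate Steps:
$k{\left(q \right)} = \frac{1}{2 q}$
$k^{2}{\left(3 \left(5 + 2\right) \right)} = \left(\frac{1}{2 \cdot 3 \left(5 + 2\right)}\right)^{2} = \left(\frac{1}{2 \cdot 3 \cdot 7}\right)^{2} = \left(\frac{1}{2 \cdot 21}\right)^{2} = \left(\frac{1}{2} \cdot \frac{1}{21}\right)^{2} = \left(\frac{1}{42}\right)^{2} = \frac{1}{1764}$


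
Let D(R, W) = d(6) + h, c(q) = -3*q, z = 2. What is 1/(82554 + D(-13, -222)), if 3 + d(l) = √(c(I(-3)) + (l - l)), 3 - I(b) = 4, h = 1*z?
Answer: 82553/6814997806 - √3/6814997806 ≈ 1.2113e-5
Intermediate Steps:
h = 2 (h = 1*2 = 2)
I(b) = -1 (I(b) = 3 - 1*4 = 3 - 4 = -1)
d(l) = -3 + √3 (d(l) = -3 + √(-3*(-1) + (l - l)) = -3 + √(3 + 0) = -3 + √3)
D(R, W) = -1 + √3 (D(R, W) = (-3 + √3) + 2 = -1 + √3)
1/(82554 + D(-13, -222)) = 1/(82554 + (-1 + √3)) = 1/(82553 + √3)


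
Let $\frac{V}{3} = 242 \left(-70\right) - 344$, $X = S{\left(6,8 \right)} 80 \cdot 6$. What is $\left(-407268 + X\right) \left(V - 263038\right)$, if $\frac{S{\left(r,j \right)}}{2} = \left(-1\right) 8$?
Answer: $130662975720$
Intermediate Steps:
$S{\left(r,j \right)} = -16$ ($S{\left(r,j \right)} = 2 \left(\left(-1\right) 8\right) = 2 \left(-8\right) = -16$)
$X = -7680$ ($X = \left(-16\right) 80 \cdot 6 = \left(-1280\right) 6 = -7680$)
$V = -51852$ ($V = 3 \left(242 \left(-70\right) - 344\right) = 3 \left(-16940 - 344\right) = 3 \left(-17284\right) = -51852$)
$\left(-407268 + X\right) \left(V - 263038\right) = \left(-407268 - 7680\right) \left(-51852 - 263038\right) = \left(-414948\right) \left(-314890\right) = 130662975720$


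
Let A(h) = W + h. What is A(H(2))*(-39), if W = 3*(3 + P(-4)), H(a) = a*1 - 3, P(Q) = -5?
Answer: 273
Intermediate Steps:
H(a) = -3 + a (H(a) = a - 3 = -3 + a)
W = -6 (W = 3*(3 - 5) = 3*(-2) = -6)
A(h) = -6 + h
A(H(2))*(-39) = (-6 + (-3 + 2))*(-39) = (-6 - 1)*(-39) = -7*(-39) = 273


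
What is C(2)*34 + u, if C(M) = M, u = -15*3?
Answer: 23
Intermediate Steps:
u = -45
C(2)*34 + u = 2*34 - 45 = 68 - 45 = 23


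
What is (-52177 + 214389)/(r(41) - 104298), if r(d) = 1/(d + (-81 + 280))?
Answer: -38930880/25031519 ≈ -1.5553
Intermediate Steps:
r(d) = 1/(199 + d) (r(d) = 1/(d + 199) = 1/(199 + d))
(-52177 + 214389)/(r(41) - 104298) = (-52177 + 214389)/(1/(199 + 41) - 104298) = 162212/(1/240 - 104298) = 162212/(-25031519/240) = 162212*(-240/25031519) = -38930880/25031519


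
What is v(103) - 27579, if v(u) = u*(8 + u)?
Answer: -16146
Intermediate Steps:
v(103) - 27579 = 103*(8 + 103) - 27579 = 103*111 - 27579 = 11433 - 27579 = -16146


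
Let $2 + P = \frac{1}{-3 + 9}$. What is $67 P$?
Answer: $- \frac{737}{6} \approx -122.83$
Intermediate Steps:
$P = - \frac{11}{6}$ ($P = -2 + \frac{1}{-3 + 9} = -2 + \frac{1}{6} = - \frac{11}{6} \approx -1.8333$)
$67 P = 67 \left(- \frac{11}{6}\right) = - \frac{737}{6}$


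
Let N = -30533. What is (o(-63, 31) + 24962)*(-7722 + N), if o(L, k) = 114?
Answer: -959282380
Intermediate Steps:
(o(-63, 31) + 24962)*(-7722 + N) = (114 + 24962)*(-7722 - 30533) = 25076*(-38255) = -959282380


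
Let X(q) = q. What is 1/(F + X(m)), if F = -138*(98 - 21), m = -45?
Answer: -1/10671 ≈ -9.3712e-5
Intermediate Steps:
F = -10626 (F = -138*77 = -10626)
1/(F + X(m)) = 1/(-10626 - 45) = 1/(-10671) = -1/10671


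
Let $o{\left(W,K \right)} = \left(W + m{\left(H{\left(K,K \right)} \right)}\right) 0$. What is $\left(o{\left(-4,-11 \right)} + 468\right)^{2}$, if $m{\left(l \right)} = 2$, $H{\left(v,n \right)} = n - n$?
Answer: $219024$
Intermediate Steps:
$H{\left(v,n \right)} = 0$
$o{\left(W,K \right)} = 0$ ($o{\left(W,K \right)} = \left(W + 2\right) 0 = \left(2 + W\right) 0 = 0$)
$\left(o{\left(-4,-11 \right)} + 468\right)^{2} = \left(0 + 468\right)^{2} = 468^{2} = 219024$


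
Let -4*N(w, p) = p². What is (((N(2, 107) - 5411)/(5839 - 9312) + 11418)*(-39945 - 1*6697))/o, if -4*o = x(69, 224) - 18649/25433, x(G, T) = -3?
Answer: -94100118836163357/164877202 ≈ -5.7073e+8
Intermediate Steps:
N(w, p) = -p²/4
o = 23737/25433 (o = -(-3 - 18649/25433)/4 = -¼*(-94948/25433) = 23737/25433 ≈ 0.93332)
(((N(2, 107) - 5411)/(5839 - 9312) + 11418)*(-39945 - 1*6697))/o = (((-¼*107² - 5411)/(5839 - 9312) + 11418)*(-39945 - 1*6697))/(23737/25433) = (((-¼*11449 - 5411)/(-3473) + 11418)*(-39945 - 6697))*(25433/23737) = (((-11449/4 - 5411)*(-1/3473) + 11418)*(-46642))*(25433/23737) = ((-33093/4*(-1/3473) + 11418)*(-46642))*(25433/23737) = ((33093/13892 + 11418)*(-46642))*(25433/23737) = ((158651949/13892)*(-46642))*(25433/23737) = -3699922102629/6946*25433/23737 = -94100118836163357/164877202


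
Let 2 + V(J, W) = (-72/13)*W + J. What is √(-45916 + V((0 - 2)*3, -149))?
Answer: 2*I*√1905423/13 ≈ 212.36*I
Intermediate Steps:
V(J, W) = -2 + J - 72*W/13 (V(J, W) = -2 + ((-72/13)*W + J) = -2 + ((-72*1/13)*W + J) = -2 + (-72*W/13 + J) = -2 + (J - 72*W/13) = -2 + J - 72*W/13)
√(-45916 + V((0 - 2)*3, -149)) = √(-45916 + (-2 + (0 - 2)*3 - 72/13*(-149))) = √(-45916 + (-2 - 2*3 + 10728/13)) = √(-45916 + (-2 - 6 + 10728/13)) = √(-45916 + 10624/13) = √(-586284/13) = 2*I*√1905423/13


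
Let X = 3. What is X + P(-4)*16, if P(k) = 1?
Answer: 19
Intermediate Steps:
X + P(-4)*16 = 3 + 1*16 = 3 + 16 = 19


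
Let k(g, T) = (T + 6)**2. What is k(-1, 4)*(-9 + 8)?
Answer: -100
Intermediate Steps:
k(g, T) = (6 + T)**2
k(-1, 4)*(-9 + 8) = (6 + 4)**2*(-9 + 8) = 10**2*(-1) = 100*(-1) = -100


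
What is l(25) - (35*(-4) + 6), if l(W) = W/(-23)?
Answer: 3057/23 ≈ 132.91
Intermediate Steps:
l(W) = -W/23 (l(W) = W*(-1/23) = -W/23)
l(25) - (35*(-4) + 6) = -1/23*25 - (35*(-4) + 6) = -25/23 - (-140 + 6) = -25/23 - 1*(-134) = -25/23 + 134 = 3057/23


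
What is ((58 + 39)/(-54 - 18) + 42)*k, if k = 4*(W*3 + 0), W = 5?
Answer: 14635/6 ≈ 2439.2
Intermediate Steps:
k = 60 (k = 4*(5*3 + 0) = 4*(15 + 0) = 4*15 = 60)
((58 + 39)/(-54 - 18) + 42)*k = ((58 + 39)/(-54 - 18) + 42)*60 = (97/(-72) + 42)*60 = (97*(-1/72) + 42)*60 = (-97/72 + 42)*60 = (2927/72)*60 = 14635/6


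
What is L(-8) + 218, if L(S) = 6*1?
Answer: 224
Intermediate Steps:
L(S) = 6
L(-8) + 218 = 6 + 218 = 224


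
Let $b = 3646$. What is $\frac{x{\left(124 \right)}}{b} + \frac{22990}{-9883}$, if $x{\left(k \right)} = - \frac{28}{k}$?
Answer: $- \frac{2598536921}{1117035958} \approx -2.3263$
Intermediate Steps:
$\frac{x{\left(124 \right)}}{b} + \frac{22990}{-9883} = \frac{\left(-28\right) \frac{1}{124}}{3646} + \frac{22990}{-9883} = \left(-28\right) \frac{1}{124} \cdot \frac{1}{3646} + 22990 \left(- \frac{1}{9883}\right) = \left(- \frac{7}{31}\right) \frac{1}{3646} - \frac{22990}{9883} = - \frac{7}{113026} - \frac{22990}{9883} = - \frac{2598536921}{1117035958}$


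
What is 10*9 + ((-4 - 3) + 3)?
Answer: 86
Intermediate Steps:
10*9 + ((-4 - 3) + 3) = 90 + (-7 + 3) = 90 - 4 = 86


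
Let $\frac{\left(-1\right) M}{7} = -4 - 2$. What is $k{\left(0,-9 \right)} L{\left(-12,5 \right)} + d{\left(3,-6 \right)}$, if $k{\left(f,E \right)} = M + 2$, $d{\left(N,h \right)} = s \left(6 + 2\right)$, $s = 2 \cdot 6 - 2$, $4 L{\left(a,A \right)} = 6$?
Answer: $146$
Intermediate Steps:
$M = 42$ ($M = - 7 \left(-4 - 2\right) = \left(-7\right) \left(-6\right) = 42$)
$L{\left(a,A \right)} = \frac{3}{2}$ ($L{\left(a,A \right)} = \frac{1}{4} \cdot 6 = \frac{3}{2}$)
$s = 10$ ($s = 12 - 2 = 10$)
$d{\left(N,h \right)} = 80$ ($d{\left(N,h \right)} = 10 \left(6 + 2\right) = 10 \cdot 8 = 80$)
$k{\left(f,E \right)} = 44$ ($k{\left(f,E \right)} = 42 + 2 = 44$)
$k{\left(0,-9 \right)} L{\left(-12,5 \right)} + d{\left(3,-6 \right)} = 44 \cdot \frac{3}{2} + 80 = 66 + 80 = 146$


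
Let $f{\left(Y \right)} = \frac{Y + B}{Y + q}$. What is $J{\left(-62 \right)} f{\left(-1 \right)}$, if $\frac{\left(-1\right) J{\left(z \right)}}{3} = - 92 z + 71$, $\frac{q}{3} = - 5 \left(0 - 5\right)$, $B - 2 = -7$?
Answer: $\frac{51975}{37} \approx 1404.7$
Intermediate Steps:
$B = -5$ ($B = 2 - 7 = -5$)
$q = 75$ ($q = 3 \left(- 5 \left(0 - 5\right)\right) = 3 \left(\left(-5\right) \left(-5\right)\right) = 3 \cdot 25 = 75$)
$J{\left(z \right)} = -213 + 276 z$ ($J{\left(z \right)} = - 3 \left(- 92 z + 71\right) = - 3 \left(71 - 92 z\right) = -213 + 276 z$)
$f{\left(Y \right)} = \frac{-5 + Y}{75 + Y}$ ($f{\left(Y \right)} = \frac{Y - 5}{Y + 75} = \frac{-5 + Y}{75 + Y}$)
$J{\left(-62 \right)} f{\left(-1 \right)} = \left(-213 + 276 \left(-62\right)\right) \frac{-5 - 1}{75 - 1} = \left(-213 - 17112\right) \frac{1}{74} \left(-6\right) = - 17325 \cdot \frac{1}{74} \left(-6\right) = \left(-17325\right) \left(- \frac{3}{37}\right) = \frac{51975}{37}$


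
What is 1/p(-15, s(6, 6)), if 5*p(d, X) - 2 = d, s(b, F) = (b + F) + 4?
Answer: -5/13 ≈ -0.38462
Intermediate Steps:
s(b, F) = 4 + F + b (s(b, F) = (F + b) + 4 = 4 + F + b)
p(d, X) = ⅖ + d/5
1/p(-15, s(6, 6)) = 1/(⅖ + (⅕)*(-15)) = 1/(⅖ - 3) = 1/(-13/5) = -5/13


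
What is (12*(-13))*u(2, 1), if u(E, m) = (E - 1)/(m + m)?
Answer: -78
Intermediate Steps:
u(E, m) = (-1 + E)/(2*m) (u(E, m) = (-1 + E)/((2*m)) = (-1 + E)*(1/(2*m)) = (-1 + E)/(2*m))
(12*(-13))*u(2, 1) = (12*(-13))*((1/2)*(-1 + 2)/1) = -78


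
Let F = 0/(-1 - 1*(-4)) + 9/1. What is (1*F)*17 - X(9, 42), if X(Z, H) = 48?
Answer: 105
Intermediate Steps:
F = 9 (F = 0/(-1 + 4) + 9*1 = 0/3 + 9 = 0*(⅓) + 9 = 0 + 9 = 9)
(1*F)*17 - X(9, 42) = (1*9)*17 - 1*48 = 9*17 - 48 = 153 - 48 = 105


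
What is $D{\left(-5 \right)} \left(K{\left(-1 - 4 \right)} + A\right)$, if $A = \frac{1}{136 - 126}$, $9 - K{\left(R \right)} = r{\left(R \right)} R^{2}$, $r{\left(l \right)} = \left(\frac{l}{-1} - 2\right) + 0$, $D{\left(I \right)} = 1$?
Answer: $- \frac{659}{10} \approx -65.9$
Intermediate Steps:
$r{\left(l \right)} = -2 - l$ ($r{\left(l \right)} = \left(l \left(-1\right) - 2\right) + 0 = \left(- l - 2\right) + 0 = \left(-2 - l\right) + 0 = -2 - l$)
$K{\left(R \right)} = 9 - R^{2} \left(-2 - R\right)$ ($K{\left(R \right)} = 9 - \left(-2 - R\right) R^{2} = 9 - R^{2} \left(-2 - R\right)$)
$A = \frac{1}{10} \approx 0.1$
$D{\left(-5 \right)} \left(K{\left(-1 - 4 \right)} + A\right) = 1 \left(\left(9 + \left(-1 - 4\right)^{2} \left(2 - 5\right)\right) + \frac{1}{10}\right) = 1 \left(\left(9 + \left(-5\right)^{2} \left(2 - 5\right)\right) + \frac{1}{10}\right) = 1 \left(\left(9 + 25 \left(-3\right)\right) + \frac{1}{10}\right) = 1 \left(\left(9 - 75\right) + \frac{1}{10}\right) = 1 \left(-66 + \frac{1}{10}\right) = 1 \left(- \frac{659}{10}\right) = - \frac{659}{10}$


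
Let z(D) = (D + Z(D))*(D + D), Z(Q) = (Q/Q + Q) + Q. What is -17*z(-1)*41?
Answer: -2788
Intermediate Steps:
Z(Q) = 1 + 2*Q (Z(Q) = (1 + Q) + Q = 1 + 2*Q)
z(D) = 2*D*(1 + 3*D) (z(D) = (D + (1 + 2*D))*(D + D) = (1 + 3*D)*(2*D) = 2*D*(1 + 3*D))
-17*z(-1)*41 = -34*(-1)*(1 + 3*(-1))*41 = -34*(-1)*(1 - 3)*41 = -34*(-1)*(-2)*41 = -17*4*41 = -68*41 = -2788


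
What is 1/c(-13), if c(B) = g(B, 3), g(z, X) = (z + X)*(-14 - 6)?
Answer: 1/200 ≈ 0.0050000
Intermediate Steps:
g(z, X) = -20*X - 20*z (g(z, X) = (X + z)*(-20) = -20*X - 20*z)
c(B) = -60 - 20*B (c(B) = -20*3 - 20*B = -60 - 20*B)
1/c(-13) = 1/(-60 - 20*(-13)) = 1/(-60 + 260) = 1/200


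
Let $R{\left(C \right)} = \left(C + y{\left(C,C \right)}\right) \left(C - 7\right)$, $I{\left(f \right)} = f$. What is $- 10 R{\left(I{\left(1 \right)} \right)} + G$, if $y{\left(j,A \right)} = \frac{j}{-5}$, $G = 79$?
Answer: $127$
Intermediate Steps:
$y{\left(j,A \right)} = - \frac{j}{5}$ ($y{\left(j,A \right)} = j \left(- \frac{1}{5}\right) = - \frac{j}{5}$)
$R{\left(C \right)} = \frac{4 C \left(-7 + C\right)}{5}$ ($R{\left(C \right)} = \left(C - \frac{C}{5}\right) \left(C - 7\right) = \frac{4 C}{5} \left(-7 + C\right) = \frac{4 C \left(-7 + C\right)}{5}$)
$- 10 R{\left(I{\left(1 \right)} \right)} + G = - 10 \cdot \frac{4}{5} \cdot 1 \left(-7 + 1\right) + 79 = - 10 \cdot \frac{4}{5} \cdot 1 \left(-6\right) + 79 = \left(-10\right) \left(- \frac{24}{5}\right) + 79 = 48 + 79 = 127$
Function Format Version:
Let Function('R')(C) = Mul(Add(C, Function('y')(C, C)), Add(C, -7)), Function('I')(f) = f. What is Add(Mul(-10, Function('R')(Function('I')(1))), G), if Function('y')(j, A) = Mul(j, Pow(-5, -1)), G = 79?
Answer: 127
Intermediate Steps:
Function('y')(j, A) = Mul(Rational(-1, 5), j) (Function('y')(j, A) = Mul(j, Rational(-1, 5)) = Mul(Rational(-1, 5), j))
Function('R')(C) = Mul(Rational(4, 5), C, Add(-7, C)) (Function('R')(C) = Mul(Add(C, Mul(Rational(-1, 5), C)), Add(C, -7)) = Mul(Mul(Rational(4, 5), C), Add(-7, C)) = Mul(Rational(4, 5), C, Add(-7, C)))
Add(Mul(-10, Function('R')(Function('I')(1))), G) = Add(Mul(-10, Mul(Rational(4, 5), 1, Add(-7, 1))), 79) = Add(Mul(-10, Mul(Rational(4, 5), 1, -6)), 79) = Add(Mul(-10, Rational(-24, 5)), 79) = Add(48, 79) = 127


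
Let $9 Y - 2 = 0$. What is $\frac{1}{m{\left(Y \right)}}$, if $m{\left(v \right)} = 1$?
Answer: $1$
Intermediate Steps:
$Y = \frac{2}{9}$ ($Y = \frac{2}{9} + \frac{1}{9} \cdot 0 = \frac{2}{9} + 0 = \frac{2}{9} \approx 0.22222$)
$\frac{1}{m{\left(Y \right)}} = 1^{-1} = 1$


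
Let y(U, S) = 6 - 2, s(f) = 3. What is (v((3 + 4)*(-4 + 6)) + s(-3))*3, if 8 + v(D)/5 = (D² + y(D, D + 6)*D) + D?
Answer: 3879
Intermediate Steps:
y(U, S) = 4
v(D) = -40 + 5*D² + 25*D (v(D) = -40 + 5*((D² + 4*D) + D) = -40 + 5*(D² + 5*D) = -40 + (5*D² + 25*D) = -40 + 5*D² + 25*D)
(v((3 + 4)*(-4 + 6)) + s(-3))*3 = ((-40 + 5*((3 + 4)*(-4 + 6))² + 25*((3 + 4)*(-4 + 6))) + 3)*3 = ((-40 + 5*(7*2)² + 25*(7*2)) + 3)*3 = ((-40 + 5*14² + 25*14) + 3)*3 = ((-40 + 5*196 + 350) + 3)*3 = ((-40 + 980 + 350) + 3)*3 = (1290 + 3)*3 = 1293*3 = 3879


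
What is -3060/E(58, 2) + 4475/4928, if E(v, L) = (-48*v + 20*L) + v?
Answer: 797045/389312 ≈ 2.0473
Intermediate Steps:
E(v, L) = -47*v + 20*L
-3060/E(58, 2) + 4475/4928 = -3060/(-47*58 + 20*2) + 4475/4928 = -3060/(-2726 + 40) + 4475*(1/4928) = -3060/(-2686) + 4475/4928 = -3060*(-1/2686) + 4475/4928 = 90/79 + 4475/4928 = 797045/389312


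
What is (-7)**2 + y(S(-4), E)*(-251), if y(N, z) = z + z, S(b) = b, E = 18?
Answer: -8987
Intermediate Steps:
y(N, z) = 2*z
(-7)**2 + y(S(-4), E)*(-251) = (-7)**2 + (2*18)*(-251) = 49 + 36*(-251) = 49 - 9036 = -8987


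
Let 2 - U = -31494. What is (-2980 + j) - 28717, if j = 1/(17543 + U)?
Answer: -1554389182/49039 ≈ -31697.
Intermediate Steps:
U = 31496 (U = 2 - 1*(-31494) = 2 + 31494 = 31496)
j = 1/49039 (j = 1/(17543 + 31496) = 1/49039 ≈ 2.0392e-5)
(-2980 + j) - 28717 = (-2980 + 1/49039) - 28717 = -146136219/49039 - 28717 = -1554389182/49039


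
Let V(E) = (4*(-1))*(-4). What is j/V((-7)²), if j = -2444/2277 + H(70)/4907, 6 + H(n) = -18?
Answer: -3011839/44692956 ≈ -0.067390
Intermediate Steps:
H(n) = -24 (H(n) = -6 - 18 = -24)
V(E) = 16 (V(E) = -4*(-4) = 16)
j = -12047356/11173239 (j = -2444/2277 - 24/4907 = -12047356/11173239 ≈ -1.0782)
j/V((-7)²) = -12047356/11173239/16 = -12047356/11173239*1/16 = -3011839/44692956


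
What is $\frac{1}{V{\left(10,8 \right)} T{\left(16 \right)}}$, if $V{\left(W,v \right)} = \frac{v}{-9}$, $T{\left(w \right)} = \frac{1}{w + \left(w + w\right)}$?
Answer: $-54$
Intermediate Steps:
$T{\left(w \right)} = \frac{1}{3 w}$ ($T{\left(w \right)} = \frac{1}{w + 2 w} = \frac{1}{3 w}$)
$V{\left(W,v \right)} = - \frac{v}{9}$ ($V{\left(W,v \right)} = v \left(- \frac{1}{9}\right) = - \frac{v}{9}$)
$\frac{1}{V{\left(10,8 \right)} T{\left(16 \right)}} = \frac{1}{\left(- \frac{1}{9}\right) 8 \frac{1}{3 \cdot 16}} = \frac{1}{\left(- \frac{8}{9}\right) \frac{1}{3} \cdot \frac{1}{16}} = \frac{1}{\left(- \frac{8}{9}\right) \frac{1}{48}} = \frac{1}{- \frac{1}{54}} = -54$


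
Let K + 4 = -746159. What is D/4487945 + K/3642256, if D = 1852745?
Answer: 679886617537/3269248920784 ≈ 0.20796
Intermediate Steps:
K = -746163 (K = -4 - 746159 = -746163)
D/4487945 + K/3642256 = 1852745/4487945 - 746163/3642256 = 1852745*(1/4487945) - 746163*1/3642256 = 370549/897589 - 746163/3642256 = 679886617537/3269248920784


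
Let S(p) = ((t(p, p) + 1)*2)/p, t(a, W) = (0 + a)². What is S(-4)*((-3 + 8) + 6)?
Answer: -187/2 ≈ -93.500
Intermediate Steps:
t(a, W) = a²
S(p) = (2 + 2*p²)/p (S(p) = ((p² + 1)*2)/p = ((1 + p²)*2)/p = (2 + 2*p²)/p)
S(-4)*((-3 + 8) + 6) = (2*(-4) + 2/(-4))*((-3 + 8) + 6) = (-8 + 2*(-¼))*(5 + 6) = (-8 - ½)*11 = -17/2*11 = -187/2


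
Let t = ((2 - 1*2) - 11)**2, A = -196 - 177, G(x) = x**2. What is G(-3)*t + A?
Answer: 716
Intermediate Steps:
A = -373
t = 121 (t = ((2 - 2) - 11)**2 = (0 - 11)**2 = (-11)**2 = 121)
G(-3)*t + A = (-3)**2*121 - 373 = 9*121 - 373 = 1089 - 373 = 716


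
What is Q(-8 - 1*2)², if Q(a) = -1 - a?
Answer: 81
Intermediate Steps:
Q(-8 - 1*2)² = (-1 - (-8 - 1*2))² = (-1 - (-8 - 2))² = (-1 - 1*(-10))² = (-1 + 10)² = 9² = 81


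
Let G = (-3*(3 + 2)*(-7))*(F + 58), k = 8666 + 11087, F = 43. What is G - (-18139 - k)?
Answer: 48497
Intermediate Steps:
k = 19753
G = 10605 (G = (-3*(3 + 2)*(-7))*(43 + 58) = (-3*5*(-7))*101 = -15*(-7)*101 = 105*101 = 10605)
G - (-18139 - k) = 10605 - (-18139 - 1*19753) = 10605 - (-18139 - 19753) = 10605 - 1*(-37892) = 10605 + 37892 = 48497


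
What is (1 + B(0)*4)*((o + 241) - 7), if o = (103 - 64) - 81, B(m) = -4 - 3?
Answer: -5184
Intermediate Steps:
B(m) = -7
o = -42 (o = 39 - 81 = -42)
(1 + B(0)*4)*((o + 241) - 7) = (1 - 7*4)*((-42 + 241) - 7) = (1 - 28)*(199 - 7) = -27*192 = -5184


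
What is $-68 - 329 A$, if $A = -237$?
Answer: $77905$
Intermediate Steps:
$-68 - 329 A = -68 - -77973 = -68 + 77973 = 77905$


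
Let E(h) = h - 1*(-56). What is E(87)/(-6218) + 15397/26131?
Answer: 92001813/162482558 ≈ 0.56623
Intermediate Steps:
E(h) = 56 + h (E(h) = h + 56 = 56 + h)
E(87)/(-6218) + 15397/26131 = (56 + 87)/(-6218) + 15397/26131 = 143*(-1/6218) + 15397*(1/26131) = -143/6218 + 15397/26131 = 92001813/162482558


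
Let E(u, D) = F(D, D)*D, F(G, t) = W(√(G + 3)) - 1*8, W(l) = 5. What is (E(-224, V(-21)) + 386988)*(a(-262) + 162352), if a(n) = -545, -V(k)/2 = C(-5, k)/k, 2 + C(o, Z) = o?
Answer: 62617690930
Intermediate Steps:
C(o, Z) = -2 + o
V(k) = 14/k (V(k) = -2*(-2 - 5)/k = -(-14)/k = 14/k)
F(G, t) = -3 (F(G, t) = 5 - 1*8 = 5 - 8 = -3)
E(u, D) = -3*D
(E(-224, V(-21)) + 386988)*(a(-262) + 162352) = (-42/(-21) + 386988)*(-545 + 162352) = (-42*(-1)/21 + 386988)*161807 = (-3*(-⅔) + 386988)*161807 = (2 + 386988)*161807 = 386990*161807 = 62617690930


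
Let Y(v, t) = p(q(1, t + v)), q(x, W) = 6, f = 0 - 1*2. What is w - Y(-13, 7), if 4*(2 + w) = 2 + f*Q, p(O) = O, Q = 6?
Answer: -21/2 ≈ -10.500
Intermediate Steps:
f = -2 (f = 0 - 2 = -2)
Y(v, t) = 6
w = -9/2 (w = -2 + (2 - 2*6)/4 = -2 + (2 - 12)/4 = -2 + (¼)*(-10) = -2 - 5/2 = -9/2 ≈ -4.5000)
w - Y(-13, 7) = -9/2 - 1*6 = -9/2 - 6 = -21/2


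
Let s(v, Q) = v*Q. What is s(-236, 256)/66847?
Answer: -1024/1133 ≈ -0.90380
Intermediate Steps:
s(v, Q) = Q*v
s(-236, 256)/66847 = (256*(-236))/66847 = -60416*1/66847 = -1024/1133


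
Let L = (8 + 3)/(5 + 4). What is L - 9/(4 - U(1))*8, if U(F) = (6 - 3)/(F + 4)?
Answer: -3053/153 ≈ -19.954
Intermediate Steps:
U(F) = 3/(4 + F)
L = 11/9 ≈ 1.2222
L - 9/(4 - U(1))*8 = 11/9 - 9/(4 - 3/(4 + 1))*8 = 11/9 - 9/(4 - 3/5)*8 = 11/9 - 9/17/5*8 = 11/9 - 9*5/17*8 = 11/9 - 45/17*8 = 11/9 - 360/17 = -3053/153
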